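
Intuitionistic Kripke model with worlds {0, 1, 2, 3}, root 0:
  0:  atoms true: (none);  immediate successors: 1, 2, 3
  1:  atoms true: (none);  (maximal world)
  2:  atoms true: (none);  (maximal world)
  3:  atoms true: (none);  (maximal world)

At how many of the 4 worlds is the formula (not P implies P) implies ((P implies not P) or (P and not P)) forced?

4

0: forces it.
1: forces it.
2: forces it.
3: forces it.
Worlds forcing the formula: {0, 1, 2, 3}.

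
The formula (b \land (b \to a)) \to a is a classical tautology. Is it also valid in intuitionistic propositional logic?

Yes

This is modus ponens in implicational form, which is intuitionistically derivable.
If a world forces b and b \to a, then applying the implication at that world (which is accessible from itself) gives a.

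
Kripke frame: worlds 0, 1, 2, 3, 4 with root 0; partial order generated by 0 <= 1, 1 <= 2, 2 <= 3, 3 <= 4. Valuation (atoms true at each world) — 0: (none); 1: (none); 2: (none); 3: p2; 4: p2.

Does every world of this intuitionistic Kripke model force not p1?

Yes

0 forces not p1: no world accessible from 0 forces p1.
Since the root 0 forces not p1 and forcing is persistent (monotone upward), every world forces it.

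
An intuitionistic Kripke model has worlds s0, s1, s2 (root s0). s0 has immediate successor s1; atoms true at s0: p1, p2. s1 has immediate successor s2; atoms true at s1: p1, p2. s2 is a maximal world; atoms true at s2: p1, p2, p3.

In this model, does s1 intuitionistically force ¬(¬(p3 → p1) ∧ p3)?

Yes

s1 ⊩ ¬(¬(p3 → p1) ∧ p3): no world accessible from s1 forces ¬(p3 → p1) ∧ p3.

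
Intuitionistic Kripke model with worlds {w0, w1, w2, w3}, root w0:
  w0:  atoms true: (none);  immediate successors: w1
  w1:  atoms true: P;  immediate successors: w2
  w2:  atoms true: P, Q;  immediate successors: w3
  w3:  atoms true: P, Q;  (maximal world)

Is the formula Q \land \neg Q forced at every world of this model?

Not every world: w0 \nVdash Q \land \neg Q.
w0 \nVdash Q \land \neg Q since w0 fails Q.

No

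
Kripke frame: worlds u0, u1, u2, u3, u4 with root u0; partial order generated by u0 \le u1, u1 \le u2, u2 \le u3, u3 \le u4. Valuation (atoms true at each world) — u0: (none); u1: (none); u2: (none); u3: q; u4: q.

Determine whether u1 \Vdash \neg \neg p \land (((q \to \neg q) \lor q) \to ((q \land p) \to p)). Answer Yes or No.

No

u1 \nVdash \neg \neg p \land (((q \to \neg q) \lor q) \to ((q \land p) \to p)) since u1 fails \neg \neg p.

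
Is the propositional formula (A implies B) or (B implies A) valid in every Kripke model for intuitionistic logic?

This is the Gödel–Dummett linearity axiom, which is not intuitionistically valid.
A Kripke countermodel: worlds 0, 1, 2; order generated by 0 <= 1, 0 <= 2; atoms true at each world — 0:{}; 1:{A}; 2:{B}.
0 does not force (A implies B) or (B implies A): neither disjunct is forced at 0.
0 does not force A implies B: at the accessible world 1, 1 forces A but 1 does not force B.
1 lacks atom B, so 1 does not force B.
So the root 0 does not force the formula.

No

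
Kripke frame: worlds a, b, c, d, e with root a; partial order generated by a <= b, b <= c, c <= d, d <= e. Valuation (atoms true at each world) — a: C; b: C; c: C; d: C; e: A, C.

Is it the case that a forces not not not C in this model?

a does not force not not not C since a is accessible from a and a forces not not C.
a forces not not C: no world accessible from a forces not C.

No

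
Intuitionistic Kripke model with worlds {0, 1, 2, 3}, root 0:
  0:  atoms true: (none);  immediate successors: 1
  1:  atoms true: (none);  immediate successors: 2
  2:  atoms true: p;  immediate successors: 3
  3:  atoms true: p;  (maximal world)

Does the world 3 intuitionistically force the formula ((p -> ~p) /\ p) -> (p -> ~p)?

3 ||- ((p -> ~p) /\ p) -> (p -> ~p) vacuously: no world accessible from 3 forces the antecedent (p -> ~p) /\ p.

Yes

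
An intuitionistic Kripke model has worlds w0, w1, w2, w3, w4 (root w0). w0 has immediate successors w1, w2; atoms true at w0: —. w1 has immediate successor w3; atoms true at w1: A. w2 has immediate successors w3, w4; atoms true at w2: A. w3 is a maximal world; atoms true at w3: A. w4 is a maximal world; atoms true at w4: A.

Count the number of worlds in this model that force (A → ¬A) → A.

5

w0: forces it.
w1: forces it.
w2: forces it.
w3: forces it.
w4: forces it.
Worlds forcing the formula: {w0, w1, w2, w3, w4}.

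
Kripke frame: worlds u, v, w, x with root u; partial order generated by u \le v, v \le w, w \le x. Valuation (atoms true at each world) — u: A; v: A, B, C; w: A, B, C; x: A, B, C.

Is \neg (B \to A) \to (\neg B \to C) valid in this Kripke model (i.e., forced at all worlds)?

u \Vdash \neg (B \to A) \to (\neg B \to C) vacuously: no world accessible from u forces the antecedent \neg (B \to A).
Since the root u forces \neg (B \to A) \to (\neg B \to C) and forcing is persistent (monotone upward), every world forces it.

Yes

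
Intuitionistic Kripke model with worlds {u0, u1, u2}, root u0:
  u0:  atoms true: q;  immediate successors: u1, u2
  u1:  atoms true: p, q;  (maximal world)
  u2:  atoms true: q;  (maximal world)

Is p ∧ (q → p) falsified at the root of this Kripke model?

Yes

u0 ⊮ p ∧ (q → p) since u0 fails p.
So the root u0 does not force p ∧ (q → p); the model is a countermodel.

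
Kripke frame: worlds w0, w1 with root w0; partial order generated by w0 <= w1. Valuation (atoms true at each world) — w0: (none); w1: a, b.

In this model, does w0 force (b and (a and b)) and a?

w0 does not force (b and (a and b)) and a since w0 fails b and (a and b).

No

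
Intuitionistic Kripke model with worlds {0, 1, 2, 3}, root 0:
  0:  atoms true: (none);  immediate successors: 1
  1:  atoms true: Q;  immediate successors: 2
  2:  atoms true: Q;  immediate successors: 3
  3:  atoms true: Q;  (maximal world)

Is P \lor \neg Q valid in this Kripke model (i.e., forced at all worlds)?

No

Not every world: 0 \nVdash P \lor \neg Q.
0 \nVdash P \lor \neg Q: neither disjunct is forced at 0.
0 lacks atom P, so 0 \nVdash P.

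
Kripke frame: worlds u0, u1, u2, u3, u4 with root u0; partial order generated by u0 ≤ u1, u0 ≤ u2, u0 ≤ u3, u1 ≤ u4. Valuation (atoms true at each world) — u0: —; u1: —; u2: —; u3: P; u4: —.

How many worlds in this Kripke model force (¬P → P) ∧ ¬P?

u0: does not force it — u0 ⊮ (¬P → P) ∧ ¬P since u0 fails ¬P → P.
u1: does not force it — u1 ⊮ (¬P → P) ∧ ¬P since u1 fails ¬P → P.
u2: does not force it — u2 ⊮ (¬P → P) ∧ ¬P since u2 fails ¬P → P.
u3: does not force it.
u4: does not force it.
Worlds forcing the formula: { }.

0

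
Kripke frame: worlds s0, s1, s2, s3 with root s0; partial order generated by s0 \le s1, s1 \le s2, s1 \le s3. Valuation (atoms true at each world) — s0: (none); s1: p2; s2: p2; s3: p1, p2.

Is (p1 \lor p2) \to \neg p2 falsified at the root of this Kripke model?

s0 \nVdash (p1 \lor p2) \to \neg p2: at the accessible world s1, s1 \Vdash p1 \lor p2 but s1 \nVdash \neg p2.
s1 \nVdash \neg p2 since s1 is accessible from s1 and s1 \Vdash p2.
So the root s0 does not force (p1 \lor p2) \to \neg p2; the model is a countermodel.

Yes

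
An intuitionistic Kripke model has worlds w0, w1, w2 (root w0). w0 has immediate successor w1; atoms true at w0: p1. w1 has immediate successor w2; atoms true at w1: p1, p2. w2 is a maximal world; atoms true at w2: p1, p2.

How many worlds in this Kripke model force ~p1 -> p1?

3

w0: forces it.
w1: forces it.
w2: forces it.
Worlds forcing the formula: {w0, w1, w2}.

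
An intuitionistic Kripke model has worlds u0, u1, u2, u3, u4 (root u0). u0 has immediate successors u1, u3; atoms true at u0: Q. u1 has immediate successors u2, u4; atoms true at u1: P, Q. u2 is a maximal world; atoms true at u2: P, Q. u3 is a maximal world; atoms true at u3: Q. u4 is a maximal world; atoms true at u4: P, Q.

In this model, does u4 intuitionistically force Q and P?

u4 forces Q and P since u4 forces both conjuncts.

Yes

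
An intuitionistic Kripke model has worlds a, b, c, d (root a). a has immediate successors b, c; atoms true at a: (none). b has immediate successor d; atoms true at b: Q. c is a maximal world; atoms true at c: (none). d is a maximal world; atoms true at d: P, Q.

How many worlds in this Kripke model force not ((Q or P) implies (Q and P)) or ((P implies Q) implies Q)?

2

a: does not force it — a does not force not ((Q or P) implies (Q and P)) or ((P implies Q) implies Q): neither disjunct is forced at a.
b: forces it.
c: does not force it.
d: forces it.
Worlds forcing the formula: {b, d}.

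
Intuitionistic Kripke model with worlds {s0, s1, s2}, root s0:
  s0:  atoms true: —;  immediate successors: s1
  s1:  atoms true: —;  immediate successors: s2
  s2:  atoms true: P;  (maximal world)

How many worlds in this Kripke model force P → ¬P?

0

s0: does not force it — s0 ⊮ P → ¬P: at the accessible world s2, s2 ⊩ P but s2 ⊮ ¬P.
s1: does not force it.
s2: does not force it.
Worlds forcing the formula: { }.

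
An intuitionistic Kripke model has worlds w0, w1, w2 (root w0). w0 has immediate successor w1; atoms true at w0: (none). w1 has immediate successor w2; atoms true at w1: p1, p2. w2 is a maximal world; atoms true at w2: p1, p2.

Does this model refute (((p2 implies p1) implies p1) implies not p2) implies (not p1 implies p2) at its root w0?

w0 forces (((p2 implies p1) implies p1) implies not p2) implies (not p1 implies p2) vacuously: no world accessible from w0 forces the antecedent ((p2 implies p1) implies p1) implies not p2.
So the root w0 forces (((p2 implies p1) implies p1) implies not p2) implies (not p1 implies p2); the model is not a countermodel.

No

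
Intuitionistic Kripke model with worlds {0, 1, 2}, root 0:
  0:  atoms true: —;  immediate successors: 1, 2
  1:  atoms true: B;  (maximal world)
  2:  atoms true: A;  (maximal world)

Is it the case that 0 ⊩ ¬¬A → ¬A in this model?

No

0 ⊮ ¬¬A → ¬A: at the accessible world 2, 2 ⊩ ¬¬A but 2 ⊮ ¬A.
2 ⊮ ¬A since 2 is accessible from 2 and 2 ⊩ A.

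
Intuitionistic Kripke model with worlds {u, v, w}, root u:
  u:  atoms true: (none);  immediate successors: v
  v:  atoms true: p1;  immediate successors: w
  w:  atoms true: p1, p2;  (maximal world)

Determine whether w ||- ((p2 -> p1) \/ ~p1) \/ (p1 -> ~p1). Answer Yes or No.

w ||- ((p2 -> p1) \/ ~p1) \/ (p1 -> ~p1) via the disjunct (p2 -> p1) \/ ~p1.

Yes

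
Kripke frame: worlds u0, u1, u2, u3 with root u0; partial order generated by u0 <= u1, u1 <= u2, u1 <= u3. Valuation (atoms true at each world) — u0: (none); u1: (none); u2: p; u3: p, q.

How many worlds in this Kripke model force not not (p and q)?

u0: does not force it — u0 does not force not not (p and q) since u2 is accessible from u0 and u2 forces not (p and q).
u1: does not force it — u1 does not force not not (p and q) since u2 is accessible from u1 and u2 forces not (p and q).
u2: does not force it — u2 does not force not not (p and q) since u2 is accessible from u2 and u2 forces not (p and q).
u3: forces it.
Worlds forcing the formula: {u3}.

1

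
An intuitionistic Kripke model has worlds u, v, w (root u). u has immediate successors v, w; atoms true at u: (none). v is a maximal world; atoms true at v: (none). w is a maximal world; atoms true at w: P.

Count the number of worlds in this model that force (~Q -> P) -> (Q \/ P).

3

u: forces it.
v: forces it.
w: forces it.
Worlds forcing the formula: {u, v, w}.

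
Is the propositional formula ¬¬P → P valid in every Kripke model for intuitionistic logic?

This is double-negation elimination, which is not intuitionistically valid.
A Kripke countermodel: worlds s0, s1; order generated by s0 ≤ s1; atoms true at each world — s0:{}; s1:{P}.
s0 ⊮ ¬¬P → P: already at s0 itself, s0 ⊩ ¬¬P but s0 ⊮ P.
s0 lacks atom P, so s0 ⊮ P.
So the root s0 does not force the formula.

No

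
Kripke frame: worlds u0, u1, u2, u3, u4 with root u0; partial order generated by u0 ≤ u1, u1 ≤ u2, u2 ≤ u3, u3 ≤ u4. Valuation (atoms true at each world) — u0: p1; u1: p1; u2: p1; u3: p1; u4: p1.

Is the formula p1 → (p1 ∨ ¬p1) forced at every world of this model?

u0 ⊩ p1 → (p1 ∨ ¬p1): every world accessible from u0 that forces p1 (namely u0, u1, u2, u3, u4) also forces p1 ∨ ¬p1.
Since the root u0 forces p1 → (p1 ∨ ¬p1) and forcing is persistent (monotone upward), every world forces it.

Yes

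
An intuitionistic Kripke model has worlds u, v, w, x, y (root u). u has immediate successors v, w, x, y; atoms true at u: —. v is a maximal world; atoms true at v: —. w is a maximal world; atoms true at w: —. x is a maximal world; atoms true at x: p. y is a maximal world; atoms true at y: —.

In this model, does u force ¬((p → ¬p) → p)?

u ⊮ ¬((p → ¬p) → p) since x is accessible from u and x ⊩ (p → ¬p) → p.
x ⊩ (p → ¬p) → p vacuously: no world accessible from x forces the antecedent p → ¬p.

No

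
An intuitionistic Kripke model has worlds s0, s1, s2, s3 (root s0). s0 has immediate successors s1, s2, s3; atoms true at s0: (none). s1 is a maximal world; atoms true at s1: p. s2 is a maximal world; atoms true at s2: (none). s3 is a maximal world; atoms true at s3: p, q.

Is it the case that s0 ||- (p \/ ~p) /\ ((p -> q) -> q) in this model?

No

s0 ||-/- (p \/ ~p) /\ ((p -> q) -> q) since s0 fails p \/ ~p.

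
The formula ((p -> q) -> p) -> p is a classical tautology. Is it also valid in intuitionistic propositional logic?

This is Peirce's law, which is not intuitionistically valid.
A Kripke countermodel: worlds a, b; order generated by a <= b; atoms true at each world — a:{}; b:{p}.
a ||-/- ((p -> q) -> p) -> p: already at a itself, a ||- (p -> q) -> p but a ||-/- p.
a lacks atom p, so a ||-/- p.
So the root a does not force the formula.

No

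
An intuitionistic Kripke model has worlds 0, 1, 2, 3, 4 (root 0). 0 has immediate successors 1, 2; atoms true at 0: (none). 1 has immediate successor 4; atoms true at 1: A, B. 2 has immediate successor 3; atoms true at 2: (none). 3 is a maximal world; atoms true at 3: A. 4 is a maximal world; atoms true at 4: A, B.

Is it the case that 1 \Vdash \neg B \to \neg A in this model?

1 \Vdash \neg B \to \neg A vacuously: no world accessible from 1 forces the antecedent \neg B.

Yes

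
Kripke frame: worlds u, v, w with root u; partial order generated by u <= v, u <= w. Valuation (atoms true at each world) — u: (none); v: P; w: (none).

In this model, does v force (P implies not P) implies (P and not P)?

Yes

v forces (P implies not P) implies (P and not P) vacuously: no world accessible from v forces the antecedent P implies not P.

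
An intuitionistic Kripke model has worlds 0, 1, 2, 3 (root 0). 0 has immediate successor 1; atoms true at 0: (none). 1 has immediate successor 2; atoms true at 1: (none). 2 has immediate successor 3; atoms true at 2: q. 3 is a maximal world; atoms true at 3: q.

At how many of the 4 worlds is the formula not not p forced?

0: does not force it — 0 does not force not not p since 0 is accessible from 0 and 0 forces not p.
1: does not force it.
2: does not force it.
3: does not force it.
Worlds forcing the formula: { }.

0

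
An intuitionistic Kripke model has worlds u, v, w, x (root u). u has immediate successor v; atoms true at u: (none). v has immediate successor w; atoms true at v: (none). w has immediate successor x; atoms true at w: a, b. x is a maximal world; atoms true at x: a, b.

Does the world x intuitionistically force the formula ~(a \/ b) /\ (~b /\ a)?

x ||-/- ~(a \/ b) /\ (~b /\ a) since x fails ~(a \/ b).

No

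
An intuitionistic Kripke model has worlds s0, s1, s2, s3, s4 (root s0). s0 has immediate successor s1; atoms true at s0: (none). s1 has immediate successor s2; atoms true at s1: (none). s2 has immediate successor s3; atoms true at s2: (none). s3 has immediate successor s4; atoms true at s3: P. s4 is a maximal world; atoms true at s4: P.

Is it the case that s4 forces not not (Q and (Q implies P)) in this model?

s4 does not force not not (Q and (Q implies P)) since s4 is accessible from s4 and s4 forces not (Q and (Q implies P)).
s4 forces not (Q and (Q implies P)): no world accessible from s4 forces Q and (Q implies P).

No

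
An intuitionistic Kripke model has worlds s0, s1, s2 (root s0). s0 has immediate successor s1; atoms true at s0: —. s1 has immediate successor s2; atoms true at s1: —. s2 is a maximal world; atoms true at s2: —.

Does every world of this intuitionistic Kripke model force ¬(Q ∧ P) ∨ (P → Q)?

s0 ⊩ ¬(Q ∧ P) ∨ (P → Q) via the disjunct ¬(Q ∧ P).
Since the root s0 forces ¬(Q ∧ P) ∨ (P → Q) and forcing is persistent (monotone upward), every world forces it.

Yes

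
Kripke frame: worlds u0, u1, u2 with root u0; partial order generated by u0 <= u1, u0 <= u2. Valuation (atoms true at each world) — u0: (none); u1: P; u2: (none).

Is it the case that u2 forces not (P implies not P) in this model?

u2 does not force not (P implies not P) since u2 is accessible from u2 and u2 forces P implies not P.
u2 forces P implies not P vacuously: no world accessible from u2 forces the antecedent P.

No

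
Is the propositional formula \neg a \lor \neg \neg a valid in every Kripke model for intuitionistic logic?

No

This is the weak law of excluded middle, which is not intuitionistically valid.
A Kripke countermodel: worlds u, v, w; order generated by u \le v, u \le w; atoms true at each world — u:{}; v:{a}; w:{}.
u \nVdash \neg a \lor \neg \neg a: neither disjunct is forced at u.
u \nVdash \neg a since v is accessible from u and v \Vdash a.
So the root u does not force the formula.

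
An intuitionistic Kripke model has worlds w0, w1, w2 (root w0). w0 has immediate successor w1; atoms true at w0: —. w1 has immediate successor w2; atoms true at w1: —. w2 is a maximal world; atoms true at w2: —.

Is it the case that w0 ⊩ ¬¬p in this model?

No

w0 ⊮ ¬¬p since w0 is accessible from w0 and w0 ⊩ ¬p.
w0 ⊩ ¬p: no world accessible from w0 forces p.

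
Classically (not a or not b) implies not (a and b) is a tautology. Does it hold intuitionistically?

Yes

This is a constructively valid De Morgan direction (disjunction of negations to negated conjunction), which is intuitionistically derivable.
If not a holds at a world then no accessible world forces a, hence none forces a and b; likewise for not b.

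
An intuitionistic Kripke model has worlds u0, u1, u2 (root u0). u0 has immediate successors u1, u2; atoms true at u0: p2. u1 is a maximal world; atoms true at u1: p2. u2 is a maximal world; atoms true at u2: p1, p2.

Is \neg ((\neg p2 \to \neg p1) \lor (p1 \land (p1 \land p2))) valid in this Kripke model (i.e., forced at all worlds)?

No

Not every world: u0 \nVdash \neg ((\neg p2 \to \neg p1) \lor (p1 \land (p1 \land p2))).
u0 \nVdash \neg ((\neg p2 \to \neg p1) \lor (p1 \land (p1 \land p2))) since u0 is accessible from u0 and u0 \Vdash (\neg p2 \to \neg p1) \lor (p1 \land (p1 \land p2)).
u0 \Vdash (\neg p2 \to \neg p1) \lor (p1 \land (p1 \land p2)) via the disjunct \neg p2 \to \neg p1.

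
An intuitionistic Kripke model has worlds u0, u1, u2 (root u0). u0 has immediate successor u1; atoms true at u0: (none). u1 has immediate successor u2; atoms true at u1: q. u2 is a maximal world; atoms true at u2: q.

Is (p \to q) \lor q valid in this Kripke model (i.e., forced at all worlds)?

Yes

u0 \Vdash (p \to q) \lor q via the disjunct p \to q.
Since the root u0 forces (p \to q) \lor q and forcing is persistent (monotone upward), every world forces it.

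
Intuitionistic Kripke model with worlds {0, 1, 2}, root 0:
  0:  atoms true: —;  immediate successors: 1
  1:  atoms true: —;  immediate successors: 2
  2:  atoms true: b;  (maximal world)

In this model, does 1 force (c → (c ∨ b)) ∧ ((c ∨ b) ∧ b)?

No

1 ⊮ (c → (c ∨ b)) ∧ ((c ∨ b) ∧ b) since 1 fails (c ∨ b) ∧ b.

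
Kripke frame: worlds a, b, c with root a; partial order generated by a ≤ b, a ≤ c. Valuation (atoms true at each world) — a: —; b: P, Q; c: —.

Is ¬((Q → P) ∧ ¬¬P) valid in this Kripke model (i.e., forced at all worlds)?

No

Not every world: a ⊮ ¬((Q → P) ∧ ¬¬P).
a ⊮ ¬((Q → P) ∧ ¬¬P) since b is accessible from a and b ⊩ (Q → P) ∧ ¬¬P.
b ⊩ (Q → P) ∧ ¬¬P since b forces both conjuncts.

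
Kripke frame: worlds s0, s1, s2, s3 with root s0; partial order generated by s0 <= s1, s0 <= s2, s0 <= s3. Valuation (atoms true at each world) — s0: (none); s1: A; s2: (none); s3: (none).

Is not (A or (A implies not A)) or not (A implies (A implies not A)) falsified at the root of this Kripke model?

s0 does not force not (A or (A implies not A)) or not (A implies (A implies not A)): neither disjunct is forced at s0.
s0 does not force not (A or (A implies not A)) since s1 is accessible from s0 and s1 forces A or (A implies not A).
s1 forces A or (A implies not A) via the disjunct A.
So the root s0 does not force not (A or (A implies not A)) or not (A implies (A implies not A)); the model is a countermodel.

Yes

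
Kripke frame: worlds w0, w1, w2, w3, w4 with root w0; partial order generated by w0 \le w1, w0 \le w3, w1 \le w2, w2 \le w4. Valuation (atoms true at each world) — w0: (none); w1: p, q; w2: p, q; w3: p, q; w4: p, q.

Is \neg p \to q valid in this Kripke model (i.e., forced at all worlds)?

w0 \Vdash \neg p \to q vacuously: no world accessible from w0 forces the antecedent \neg p.
Since the root w0 forces \neg p \to q and forcing is persistent (monotone upward), every world forces it.

Yes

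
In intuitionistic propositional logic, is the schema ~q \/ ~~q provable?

No

This is the weak law of excluded middle, which is not intuitionistically valid.
A Kripke countermodel: worlds a, b, c; order generated by a <= b, a <= c; atoms true at each world — a:{}; b:{q}; c:{}.
a ||-/- ~q \/ ~~q: neither disjunct is forced at a.
a ||-/- ~q since b is accessible from a and b ||- q.
So the root a does not force the formula.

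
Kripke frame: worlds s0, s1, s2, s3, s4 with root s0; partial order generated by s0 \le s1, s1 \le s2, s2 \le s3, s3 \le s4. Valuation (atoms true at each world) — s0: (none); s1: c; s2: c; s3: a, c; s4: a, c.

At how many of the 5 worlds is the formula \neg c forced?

0

s0: does not force it — s0 \nVdash \neg c since s1 is accessible from s0 and s1 \Vdash c.
s1: does not force it — s1 \nVdash \neg c since s1 is accessible from s1 and s1 \Vdash c.
s2: does not force it — s2 \nVdash \neg c since s2 is accessible from s2 and s2 \Vdash c.
s3: does not force it.
s4: does not force it.
Worlds forcing the formula: { }.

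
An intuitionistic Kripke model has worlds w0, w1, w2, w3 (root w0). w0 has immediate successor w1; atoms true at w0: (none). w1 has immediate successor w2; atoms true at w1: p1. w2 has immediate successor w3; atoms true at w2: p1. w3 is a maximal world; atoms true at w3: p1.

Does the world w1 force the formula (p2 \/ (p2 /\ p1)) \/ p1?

Yes

w1 ||- (p2 \/ (p2 /\ p1)) \/ p1 via the disjunct p1.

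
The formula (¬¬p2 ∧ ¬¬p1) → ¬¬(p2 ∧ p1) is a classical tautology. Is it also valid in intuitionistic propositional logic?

This is the distribution of double negation over conjunction, which is intuitionistically derivable.
Assume ¬¬p2, ¬¬p1, and ¬(p2 ∧ p1). From p2 we'd get ¬p1 (since p2 ∧ p1 is refuted), contradicting ¬¬p1; so ¬p2, contradicting ¬¬p2.

Yes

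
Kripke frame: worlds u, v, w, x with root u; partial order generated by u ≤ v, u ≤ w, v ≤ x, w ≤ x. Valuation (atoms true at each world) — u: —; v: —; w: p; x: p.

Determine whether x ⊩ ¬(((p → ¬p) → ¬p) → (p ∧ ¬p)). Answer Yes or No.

Yes

x ⊩ ¬(((p → ¬p) → ¬p) → (p ∧ ¬p)): no world accessible from x forces ((p → ¬p) → ¬p) → (p ∧ ¬p).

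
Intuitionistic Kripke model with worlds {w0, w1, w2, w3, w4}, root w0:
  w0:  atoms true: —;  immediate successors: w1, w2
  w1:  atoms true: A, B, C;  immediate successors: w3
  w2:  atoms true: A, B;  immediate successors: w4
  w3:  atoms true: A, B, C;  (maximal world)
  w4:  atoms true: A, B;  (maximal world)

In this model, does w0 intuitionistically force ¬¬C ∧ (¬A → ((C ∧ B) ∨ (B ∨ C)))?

w0 ⊮ ¬¬C ∧ (¬A → ((C ∧ B) ∨ (B ∨ C))) since w0 fails ¬¬C.

No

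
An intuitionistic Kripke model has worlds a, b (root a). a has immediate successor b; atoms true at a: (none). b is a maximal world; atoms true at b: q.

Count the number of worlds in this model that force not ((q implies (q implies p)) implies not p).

a: does not force it — a does not force not ((q implies (q implies p)) implies not p) since a is accessible from a and a forces (q implies (q implies p)) implies not p.
b: does not force it — b does not force not ((q implies (q implies p)) implies not p) since b is accessible from b and b forces (q implies (q implies p)) implies not p.
Worlds forcing the formula: { }.

0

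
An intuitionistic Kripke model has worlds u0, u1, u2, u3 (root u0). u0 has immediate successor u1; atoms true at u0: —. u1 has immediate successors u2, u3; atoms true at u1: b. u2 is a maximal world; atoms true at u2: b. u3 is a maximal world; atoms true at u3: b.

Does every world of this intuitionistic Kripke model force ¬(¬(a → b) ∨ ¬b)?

Yes

u0 ⊩ ¬(¬(a → b) ∨ ¬b): no world accessible from u0 forces ¬(a → b) ∨ ¬b.
Since the root u0 forces ¬(¬(a → b) ∨ ¬b) and forcing is persistent (monotone upward), every world forces it.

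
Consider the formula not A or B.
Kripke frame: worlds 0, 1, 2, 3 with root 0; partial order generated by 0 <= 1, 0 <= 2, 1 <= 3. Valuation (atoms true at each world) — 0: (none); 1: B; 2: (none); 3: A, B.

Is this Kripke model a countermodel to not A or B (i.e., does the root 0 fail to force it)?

Yes

0 does not force not A or B: neither disjunct is forced at 0.
0 does not force not A since 3 is accessible from 0 and 3 forces A.
So the root 0 does not force not A or B; the model is a countermodel.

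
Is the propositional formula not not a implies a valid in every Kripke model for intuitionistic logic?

No

This is double-negation elimination, which is not intuitionistically valid.
A Kripke countermodel: worlds u, v; order generated by u <= v; atoms true at each world — u:{}; v:{a}.
u does not force not not a implies a: already at u itself, u forces not not a but u does not force a.
u lacks atom a, so u does not force a.
So the root u does not force the formula.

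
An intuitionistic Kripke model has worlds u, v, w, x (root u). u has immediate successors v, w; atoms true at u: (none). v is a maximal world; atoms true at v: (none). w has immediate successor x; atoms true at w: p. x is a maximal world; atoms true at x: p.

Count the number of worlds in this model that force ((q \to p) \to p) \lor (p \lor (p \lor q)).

2

u: does not force it — u \nVdash ((q \to p) \to p) \lor (p \lor (p \lor q)): neither disjunct is forced at u.
v: does not force it — v \nVdash ((q \to p) \to p) \lor (p \lor (p \lor q)): neither disjunct is forced at v.
w: forces it.
x: forces it.
Worlds forcing the formula: {w, x}.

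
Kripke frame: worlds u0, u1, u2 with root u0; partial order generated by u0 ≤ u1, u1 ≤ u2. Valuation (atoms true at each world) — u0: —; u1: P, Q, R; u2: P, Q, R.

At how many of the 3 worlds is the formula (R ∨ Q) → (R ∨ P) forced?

3

u0: forces it.
u1: forces it.
u2: forces it.
Worlds forcing the formula: {u0, u1, u2}.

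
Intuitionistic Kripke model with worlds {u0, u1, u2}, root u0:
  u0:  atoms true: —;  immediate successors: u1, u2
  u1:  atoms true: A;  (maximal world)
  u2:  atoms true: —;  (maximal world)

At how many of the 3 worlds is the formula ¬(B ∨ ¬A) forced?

u0: does not force it — u0 ⊮ ¬(B ∨ ¬A) since u2 is accessible from u0 and u2 ⊩ B ∨ ¬A.
u1: forces it.
u2: does not force it — u2 ⊮ ¬(B ∨ ¬A) since u2 is accessible from u2 and u2 ⊩ B ∨ ¬A.
Worlds forcing the formula: {u1}.

1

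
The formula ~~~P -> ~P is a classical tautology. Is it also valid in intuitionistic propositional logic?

Yes

This is triple-negation reduction, which is intuitionistically derivable.
Assume ~~~P and suppose P. Then ~~P (double-negation introduction), contradicting ~~~P. So ~P.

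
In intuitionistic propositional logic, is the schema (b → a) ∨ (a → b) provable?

No

This is the Gödel–Dummett linearity axiom, which is not intuitionistically valid.
A Kripke countermodel: worlds s0, s1, s2; order generated by s0 ≤ s1, s0 ≤ s2; atoms true at each world — s0:{}; s1:{b}; s2:{a}.
s0 ⊮ (b → a) ∨ (a → b): neither disjunct is forced at s0.
s0 ⊮ b → a: at the accessible world s1, s1 ⊩ b but s1 ⊮ a.
s1 lacks atom a, so s1 ⊮ a.
So the root s0 does not force the formula.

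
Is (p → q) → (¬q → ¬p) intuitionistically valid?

This is the forward direction of contraposition, which is intuitionistically derivable.
Assume p → q and ¬q. If p held then q would follow, contradicting ¬q; so ¬p.

Yes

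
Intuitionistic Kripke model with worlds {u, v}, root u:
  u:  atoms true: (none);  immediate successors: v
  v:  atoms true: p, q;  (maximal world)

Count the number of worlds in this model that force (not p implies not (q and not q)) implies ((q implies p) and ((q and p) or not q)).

u: does not force it — u does not force (not p implies not (q and not q)) implies ((q implies p) and ((q and p) or not q)): already at u itself, u forces not p implies not (q and not q) but u does not force (q implies p) and ((q and p) or not q).
v: forces it.
Worlds forcing the formula: {v}.

1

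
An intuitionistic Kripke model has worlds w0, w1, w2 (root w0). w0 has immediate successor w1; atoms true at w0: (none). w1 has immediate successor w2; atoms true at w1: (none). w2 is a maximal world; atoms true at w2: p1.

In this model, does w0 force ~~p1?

w0 ||- ~~p1: no world accessible from w0 forces ~p1.

Yes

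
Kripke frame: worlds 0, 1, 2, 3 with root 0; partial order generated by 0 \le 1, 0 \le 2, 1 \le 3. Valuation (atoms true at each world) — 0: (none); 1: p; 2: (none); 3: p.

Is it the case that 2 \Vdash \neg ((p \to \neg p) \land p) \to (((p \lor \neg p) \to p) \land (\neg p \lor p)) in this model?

No

2 \nVdash \neg ((p \to \neg p) \land p) \to (((p \lor \neg p) \to p) \land (\neg p \lor p)): already at 2 itself, 2 \Vdash \neg ((p \to \neg p) \land p) but 2 \nVdash ((p \lor \neg p) \to p) \land (\neg p \lor p).
2 \nVdash ((p \lor \neg p) \to p) \land (\neg p \lor p) since 2 fails (p \lor \neg p) \to p.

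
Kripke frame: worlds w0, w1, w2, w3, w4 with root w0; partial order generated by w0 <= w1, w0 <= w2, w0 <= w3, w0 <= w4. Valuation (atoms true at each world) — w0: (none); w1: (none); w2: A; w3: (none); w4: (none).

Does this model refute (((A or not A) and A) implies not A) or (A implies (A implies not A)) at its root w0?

w0 does not force (((A or not A) and A) implies not A) or (A implies (A implies not A)): neither disjunct is forced at w0.
w0 does not force ((A or not A) and A) implies not A: at the accessible world w2, w2 forces (A or not A) and A but w2 does not force not A.
w2 does not force not A since w2 is accessible from w2 and w2 forces A.
So the root w0 does not force (((A or not A) and A) implies not A) or (A implies (A implies not A)); the model is a countermodel.

Yes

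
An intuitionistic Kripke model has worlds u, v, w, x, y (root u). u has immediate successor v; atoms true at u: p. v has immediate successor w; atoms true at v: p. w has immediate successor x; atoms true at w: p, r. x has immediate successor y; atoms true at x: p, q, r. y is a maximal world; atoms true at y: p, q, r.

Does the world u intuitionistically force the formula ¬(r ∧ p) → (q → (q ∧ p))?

Yes

u ⊩ ¬(r ∧ p) → (q → (q ∧ p)) vacuously: no world accessible from u forces the antecedent ¬(r ∧ p).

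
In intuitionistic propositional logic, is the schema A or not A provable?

This is the law of excluded middle, which is not intuitionistically valid.
A Kripke countermodel: worlds u, v; order generated by u <= v; atoms true at each world — u:{}; v:{A}.
u does not force A or not A: neither disjunct is forced at u.
u lacks atom A, so u does not force A.
So the root u does not force the formula.

No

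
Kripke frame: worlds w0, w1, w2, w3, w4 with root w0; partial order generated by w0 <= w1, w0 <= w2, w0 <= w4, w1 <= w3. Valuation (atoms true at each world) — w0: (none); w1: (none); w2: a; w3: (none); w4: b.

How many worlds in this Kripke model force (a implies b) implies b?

w0: does not force it — w0 does not force (a implies b) implies b: at the accessible world w1, w1 forces a implies b but w1 does not force b.
w1: does not force it — w1 does not force (a implies b) implies b: already at w1 itself, w1 forces a implies b but w1 does not force b.
w2: forces it.
w3: does not force it.
w4: forces it.
Worlds forcing the formula: {w2, w4}.

2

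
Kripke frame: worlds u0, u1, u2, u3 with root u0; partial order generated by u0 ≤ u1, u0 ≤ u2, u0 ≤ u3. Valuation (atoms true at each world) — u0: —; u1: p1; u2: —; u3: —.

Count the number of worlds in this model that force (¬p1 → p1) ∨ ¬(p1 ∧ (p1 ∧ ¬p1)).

4

u0: forces it.
u1: forces it.
u2: forces it.
u3: forces it.
Worlds forcing the formula: {u0, u1, u2, u3}.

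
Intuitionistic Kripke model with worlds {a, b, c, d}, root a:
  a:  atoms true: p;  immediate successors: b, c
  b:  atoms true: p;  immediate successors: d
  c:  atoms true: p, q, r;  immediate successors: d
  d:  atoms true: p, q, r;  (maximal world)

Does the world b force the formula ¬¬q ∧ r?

No

b ⊮ ¬¬q ∧ r since b fails r.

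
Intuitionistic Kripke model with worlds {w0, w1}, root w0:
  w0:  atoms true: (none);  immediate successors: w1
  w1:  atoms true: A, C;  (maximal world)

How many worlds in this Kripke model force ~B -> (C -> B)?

0

w0: does not force it — w0 ||-/- ~B -> (C -> B): already at w0 itself, w0 ||- ~B but w0 ||-/- C -> B.
w1: does not force it.
Worlds forcing the formula: { }.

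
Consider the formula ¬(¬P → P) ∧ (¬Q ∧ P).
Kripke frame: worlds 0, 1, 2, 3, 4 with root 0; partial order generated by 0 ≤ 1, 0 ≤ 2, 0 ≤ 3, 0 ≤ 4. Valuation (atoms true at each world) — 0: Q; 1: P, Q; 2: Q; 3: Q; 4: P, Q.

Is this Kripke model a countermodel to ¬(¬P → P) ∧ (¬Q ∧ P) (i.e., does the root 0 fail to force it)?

0 ⊮ ¬(¬P → P) ∧ (¬Q ∧ P) since 0 fails ¬(¬P → P).
So the root 0 does not force ¬(¬P → P) ∧ (¬Q ∧ P); the model is a countermodel.

Yes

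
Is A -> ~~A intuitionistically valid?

Yes

This is double-negation introduction, which is intuitionistically derivable.
If a world forces A then every accessible world forces A (persistence), so none forces ~A; hence ~~A.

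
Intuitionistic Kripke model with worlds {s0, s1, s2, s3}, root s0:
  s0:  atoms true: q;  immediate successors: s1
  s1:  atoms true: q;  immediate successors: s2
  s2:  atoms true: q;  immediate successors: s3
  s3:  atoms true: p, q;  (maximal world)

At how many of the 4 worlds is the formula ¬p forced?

0

s0: does not force it — s0 ⊮ ¬p since s3 is accessible from s0 and s3 ⊩ p.
s1: does not force it.
s2: does not force it.
s3: does not force it.
Worlds forcing the formula: { }.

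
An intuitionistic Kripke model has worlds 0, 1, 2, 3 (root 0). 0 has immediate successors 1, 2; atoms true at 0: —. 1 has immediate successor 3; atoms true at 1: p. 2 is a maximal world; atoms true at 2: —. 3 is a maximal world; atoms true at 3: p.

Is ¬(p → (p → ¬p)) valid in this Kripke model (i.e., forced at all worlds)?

Not every world: 0 ⊮ ¬(p → (p → ¬p)).
0 ⊮ ¬(p → (p → ¬p)) since 2 is accessible from 0 and 2 ⊩ p → (p → ¬p).
2 ⊩ p → (p → ¬p) vacuously: no world accessible from 2 forces the antecedent p.

No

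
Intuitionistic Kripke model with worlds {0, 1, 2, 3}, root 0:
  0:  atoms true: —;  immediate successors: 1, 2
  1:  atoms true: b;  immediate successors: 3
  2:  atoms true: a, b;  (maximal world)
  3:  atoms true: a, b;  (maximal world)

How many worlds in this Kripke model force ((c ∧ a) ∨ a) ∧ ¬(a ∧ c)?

0: does not force it — 0 ⊮ ((c ∧ a) ∨ a) ∧ ¬(a ∧ c) since 0 fails (c ∧ a) ∨ a.
1: does not force it — 1 ⊮ ((c ∧ a) ∨ a) ∧ ¬(a ∧ c) since 1 fails (c ∧ a) ∨ a.
2: forces it.
3: forces it.
Worlds forcing the formula: {2, 3}.

2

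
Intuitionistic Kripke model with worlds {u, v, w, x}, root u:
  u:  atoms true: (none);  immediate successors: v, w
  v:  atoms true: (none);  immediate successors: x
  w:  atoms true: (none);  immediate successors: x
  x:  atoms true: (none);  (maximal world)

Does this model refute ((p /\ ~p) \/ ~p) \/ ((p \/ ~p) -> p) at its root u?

u ||- ((p /\ ~p) \/ ~p) \/ ((p \/ ~p) -> p) via the disjunct (p /\ ~p) \/ ~p.
So the root u forces ((p /\ ~p) \/ ~p) \/ ((p \/ ~p) -> p); the model is not a countermodel.

No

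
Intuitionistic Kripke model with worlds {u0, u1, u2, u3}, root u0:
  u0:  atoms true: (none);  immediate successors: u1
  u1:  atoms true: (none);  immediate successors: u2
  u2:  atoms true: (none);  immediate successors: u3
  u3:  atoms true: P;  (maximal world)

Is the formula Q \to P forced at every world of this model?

Yes

u0 \Vdash Q \to P vacuously: no world accessible from u0 forces the antecedent Q.
Since the root u0 forces Q \to P and forcing is persistent (monotone upward), every world forces it.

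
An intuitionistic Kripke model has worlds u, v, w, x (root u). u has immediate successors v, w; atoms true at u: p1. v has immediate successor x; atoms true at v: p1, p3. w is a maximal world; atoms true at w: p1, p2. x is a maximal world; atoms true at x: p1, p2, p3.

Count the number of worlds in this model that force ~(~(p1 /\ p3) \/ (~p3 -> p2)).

0

u: does not force it — u ||-/- ~(~(p1 /\ p3) \/ (~p3 -> p2)) since u is accessible from u and u ||- ~(p1 /\ p3) \/ (~p3 -> p2).
v: does not force it.
w: does not force it.
x: does not force it.
Worlds forcing the formula: { }.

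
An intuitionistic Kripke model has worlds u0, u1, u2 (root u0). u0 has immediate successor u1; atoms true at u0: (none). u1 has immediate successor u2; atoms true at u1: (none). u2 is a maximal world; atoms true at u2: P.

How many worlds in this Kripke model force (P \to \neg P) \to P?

u0: forces it.
u1: forces it.
u2: forces it.
Worlds forcing the formula: {u0, u1, u2}.

3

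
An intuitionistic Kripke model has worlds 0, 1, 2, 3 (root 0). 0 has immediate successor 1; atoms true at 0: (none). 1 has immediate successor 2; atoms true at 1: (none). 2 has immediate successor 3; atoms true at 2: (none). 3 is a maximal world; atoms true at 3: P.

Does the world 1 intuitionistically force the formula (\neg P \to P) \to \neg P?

1 \nVdash (\neg P \to P) \to \neg P: already at 1 itself, 1 \Vdash \neg P \to P but 1 \nVdash \neg P.
1 \nVdash \neg P since 3 is accessible from 1 and 3 \Vdash P.

No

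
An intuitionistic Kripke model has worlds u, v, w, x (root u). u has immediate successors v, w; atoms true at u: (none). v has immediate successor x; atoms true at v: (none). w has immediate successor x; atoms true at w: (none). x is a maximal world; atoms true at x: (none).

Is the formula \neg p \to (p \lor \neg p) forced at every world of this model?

u \Vdash \neg p \to (p \lor \neg p): every world accessible from u that forces \neg p (namely u, v, w, x) also forces p \lor \neg p.
Since the root u forces \neg p \to (p \lor \neg p) and forcing is persistent (monotone upward), every world forces it.

Yes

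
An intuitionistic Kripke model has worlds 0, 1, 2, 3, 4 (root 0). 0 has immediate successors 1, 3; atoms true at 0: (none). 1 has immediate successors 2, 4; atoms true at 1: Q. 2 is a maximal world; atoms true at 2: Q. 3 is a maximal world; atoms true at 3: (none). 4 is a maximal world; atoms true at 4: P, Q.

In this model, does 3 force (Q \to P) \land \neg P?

3 \Vdash (Q \to P) \land \neg P since 3 forces both conjuncts.

Yes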